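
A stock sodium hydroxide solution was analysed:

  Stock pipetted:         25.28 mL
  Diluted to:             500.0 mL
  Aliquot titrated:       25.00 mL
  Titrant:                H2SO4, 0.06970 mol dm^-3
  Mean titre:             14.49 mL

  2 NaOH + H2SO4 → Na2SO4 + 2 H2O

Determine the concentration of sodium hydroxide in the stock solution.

n(H2SO4) = 0.01449 × 0.06970 = 1.010 × 10^-3 mol
From the 2:1 ratio, n(NaOH) in the aliquot = 2/1 × 1.010 × 10^-3 = 2.020 × 10^-3 mol
[NaOH]_dilute = 2.020 × 10^-3 / 0.02500 = 0.08080 mol/L
Dilution factor = 500.0 / 25.28 = 19.78
[NaOH]_stock = 0.08080 × 19.78 = 1.598 mol/L

1.598 mol/L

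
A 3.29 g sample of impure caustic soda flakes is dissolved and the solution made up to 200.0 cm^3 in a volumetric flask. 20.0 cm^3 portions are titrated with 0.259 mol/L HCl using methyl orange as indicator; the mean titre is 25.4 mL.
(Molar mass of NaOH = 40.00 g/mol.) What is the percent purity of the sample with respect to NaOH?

NaOH + HCl → NaCl + H2O
n(HCl) per titration = 0.0254 × 0.259 = 6.58 × 10^-3 mol
n(NaOH) in each aliquot = 6.58 × 10^-3 mol (1:1 ratio)
n(NaOH) in the whole flask = 6.58 × 10^-3 × 200.0/20.0 = 0.0658 mol
mass of NaOH = 0.0658 × 40.00 = 2.63 g
% NaOH = 2.63 / 3.29 × 100 = 80.0 %

80.0 %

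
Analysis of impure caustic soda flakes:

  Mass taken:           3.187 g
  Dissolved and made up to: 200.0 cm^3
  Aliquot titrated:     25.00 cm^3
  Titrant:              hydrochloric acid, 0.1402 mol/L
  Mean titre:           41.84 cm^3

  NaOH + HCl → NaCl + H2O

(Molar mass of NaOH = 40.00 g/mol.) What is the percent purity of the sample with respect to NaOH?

n(HCl) per titration = 0.04184 × 0.1402 = 5.866 × 10^-3 mol
n(NaOH) in each aliquot = 5.866 × 10^-3 mol (1:1 ratio)
n(NaOH) in the whole flask = 5.866 × 10^-3 × 200.0/25.00 = 0.04693 mol
mass of NaOH = 0.04693 × 40.00 = 1.877 g
% NaOH = 1.877 / 3.187 × 100 = 58.90 %

58.90 %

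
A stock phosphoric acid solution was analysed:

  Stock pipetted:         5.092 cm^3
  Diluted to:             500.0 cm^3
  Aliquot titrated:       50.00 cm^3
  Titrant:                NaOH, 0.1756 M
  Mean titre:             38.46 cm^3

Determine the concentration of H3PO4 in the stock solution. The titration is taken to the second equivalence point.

6.632 M

H3PO4 + 2 NaOH → Na2HPO4 + 2 H2O
n(NaOH) = 0.03846 × 0.1756 = 6.754 × 10^-3 mol
From the 1:2 ratio, n(H3PO4) in the aliquot = 1/2 × 6.754 × 10^-3 = 3.377 × 10^-3 mol
[H3PO4]_dilute = 3.377 × 10^-3 / 0.05000 = 0.06754 mol/L
Dilution factor = 500.0 / 5.092 = 98.19
[H3PO4]_stock = 0.06754 × 98.19 = 6.632 mol/L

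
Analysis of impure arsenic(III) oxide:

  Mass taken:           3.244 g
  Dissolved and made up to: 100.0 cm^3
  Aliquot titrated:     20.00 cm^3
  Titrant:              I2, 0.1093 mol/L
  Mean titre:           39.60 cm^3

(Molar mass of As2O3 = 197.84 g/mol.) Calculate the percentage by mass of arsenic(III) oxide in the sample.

65.99 %

As2O3 + 2 I2 + 2 H2O → As2O5 + 4 HI
n(I2) per titration = 0.03960 × 0.1093 = 4.328 × 10^-3 mol
From the 1:2 ratio, n(As2O3) in each aliquot = 1/2 × 4.328 × 10^-3 = 2.164 × 10^-3 mol
n(As2O3) in the whole flask = 2.164 × 10^-3 × 100.0/20.00 = 0.01082 mol
mass of As2O3 = 0.01082 × 197.84 = 2.141 g
% As2O3 = 2.141 / 3.244 × 100 = 65.99 %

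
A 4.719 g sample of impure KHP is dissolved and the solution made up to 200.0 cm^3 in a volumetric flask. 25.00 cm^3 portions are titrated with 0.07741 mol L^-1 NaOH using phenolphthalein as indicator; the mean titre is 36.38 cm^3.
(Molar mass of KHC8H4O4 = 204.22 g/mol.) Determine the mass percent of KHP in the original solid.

KHC8H4O4 + NaOH → KNaC8H4O4 + H2O
n(NaOH) per titration = 0.03638 × 0.07741 = 2.816 × 10^-3 mol
n(KHC8H4O4) in each aliquot = 2.816 × 10^-3 mol (1:1 ratio)
n(KHC8H4O4) in the whole flask = 2.816 × 10^-3 × 200.0/25.00 = 0.02253 mol
mass of KHC8H4O4 = 0.02253 × 204.22 = 4.601 g
% KHC8H4O4 = 4.601 / 4.719 × 100 = 97.50 %

97.50 %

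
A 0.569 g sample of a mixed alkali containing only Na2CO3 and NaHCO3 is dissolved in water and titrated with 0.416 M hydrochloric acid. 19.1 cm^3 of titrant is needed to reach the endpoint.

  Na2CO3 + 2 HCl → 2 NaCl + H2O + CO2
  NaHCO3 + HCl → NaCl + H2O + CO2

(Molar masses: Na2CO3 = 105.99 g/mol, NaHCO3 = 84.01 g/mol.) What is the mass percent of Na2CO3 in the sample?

29.6 %

n(HCl) = 0.0191 × 0.416 = 7.95 × 10^-3 mol
Let x = n(Na2CO3), y = n(NaHCO3).
Titrant: 2x + 1y = 7.95 × 10^-3;  mass: 105.99x + 84.01y = 0.569
Solving, x = 1.59 × 10^-3 mol, y = 4.77 × 10^-3 mol
mass of Na2CO3 = 1.59 × 10^-3 × 105.99 = 0.168 g
% Na2CO3 = 0.168 / 0.569 × 100 = 29.6 %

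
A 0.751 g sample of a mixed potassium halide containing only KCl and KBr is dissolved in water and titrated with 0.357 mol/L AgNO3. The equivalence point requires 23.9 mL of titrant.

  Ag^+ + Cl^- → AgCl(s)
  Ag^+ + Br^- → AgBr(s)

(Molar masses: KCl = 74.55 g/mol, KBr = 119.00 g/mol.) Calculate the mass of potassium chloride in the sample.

n(AgNO3) = 0.0239 × 0.357 = 8.53 × 10^-3 mol
Let x = n(KCl), y = n(KBr).
Titrant: 1x + 1y = 8.53 × 10^-3;  mass: 74.55x + 119.00y = 0.751
Solving, x = 5.95 × 10^-3 mol, y = 2.59 × 10^-3 mol
mass of KCl = 5.95 × 10^-3 × 74.55 = 0.443 g

0.443 g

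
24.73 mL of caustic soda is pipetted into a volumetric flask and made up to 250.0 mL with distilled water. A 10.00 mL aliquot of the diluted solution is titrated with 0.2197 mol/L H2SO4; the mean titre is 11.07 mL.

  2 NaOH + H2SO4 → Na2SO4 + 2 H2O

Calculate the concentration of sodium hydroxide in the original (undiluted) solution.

4.917 mol/L

n(H2SO4) = 0.01107 × 0.2197 = 2.432 × 10^-3 mol
From the 2:1 ratio, n(NaOH) in the aliquot = 2/1 × 2.432 × 10^-3 = 4.864 × 10^-3 mol
[NaOH]_dilute = 4.864 × 10^-3 / 0.01000 = 0.4864 mol/L
Dilution factor = 250.0 / 24.73 = 10.11
[NaOH]_stock = 0.4864 × 10.11 = 4.917 mol/L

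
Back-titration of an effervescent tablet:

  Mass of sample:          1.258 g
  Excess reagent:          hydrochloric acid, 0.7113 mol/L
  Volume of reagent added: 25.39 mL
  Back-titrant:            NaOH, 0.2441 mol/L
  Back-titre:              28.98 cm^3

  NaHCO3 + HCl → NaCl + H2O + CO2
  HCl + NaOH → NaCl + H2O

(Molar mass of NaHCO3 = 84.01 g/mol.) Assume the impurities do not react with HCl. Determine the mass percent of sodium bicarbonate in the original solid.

73.36 %

n(HCl) added = 0.02539 × 0.7113 = 0.01806 mol
n(NaOH) used in back-titration = 0.02898 × 0.2441 = 7.074 × 10^-3 mol
n(HCl) left over = 7.074 × 10^-3 mol (1:1 ratio)
n(HCl) consumed by analyte = 0.01806 − 7.074 × 10^-3 = 0.01099 mol
n(NaHCO3) = 0.01099 mol (1:1 ratio)
mass of NaHCO3 = 0.01099 × 84.01 = 0.9229 g
% NaHCO3 = 0.9229 / 1.258 × 100 = 73.36 %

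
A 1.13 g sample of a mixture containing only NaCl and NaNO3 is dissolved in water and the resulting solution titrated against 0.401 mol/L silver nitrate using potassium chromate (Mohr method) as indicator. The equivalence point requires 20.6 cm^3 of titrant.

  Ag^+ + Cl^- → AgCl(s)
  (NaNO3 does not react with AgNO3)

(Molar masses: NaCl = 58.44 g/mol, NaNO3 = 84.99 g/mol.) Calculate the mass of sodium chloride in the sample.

n(AgNO3) = 0.0206 × 0.401 = 8.26 × 10^-3 mol
Let x = n(NaCl), y = n(NaNO3).
Titrant: 1x = 8.26 × 10^-3;  mass: 58.44x + 84.99y = 1.13
Solving, x = 8.26 × 10^-3 mol, y = 7.62 × 10^-3 mol
mass of NaCl = 8.26 × 10^-3 × 58.44 = 0.483 g

0.483 g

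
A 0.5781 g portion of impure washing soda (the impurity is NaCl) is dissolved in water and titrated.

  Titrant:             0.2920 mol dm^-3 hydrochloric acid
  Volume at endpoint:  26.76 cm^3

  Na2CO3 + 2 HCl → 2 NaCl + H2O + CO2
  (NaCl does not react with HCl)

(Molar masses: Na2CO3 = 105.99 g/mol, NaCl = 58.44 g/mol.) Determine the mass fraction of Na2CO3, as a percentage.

71.63 %

n(HCl) = 0.02676 × 0.2920 = 7.814 × 10^-3 mol
Let x = n(Na2CO3), y = n(NaCl).
Titrant: 2x = 7.814 × 10^-3;  mass: 105.99x + 58.44y = 0.5781
Solving, x = 3.907 × 10^-3 mol, y = 2.806 × 10^-3 mol
mass of Na2CO3 = 3.907 × 10^-3 × 105.99 = 0.4141 g
% Na2CO3 = 0.4141 / 0.5781 × 100 = 71.63 %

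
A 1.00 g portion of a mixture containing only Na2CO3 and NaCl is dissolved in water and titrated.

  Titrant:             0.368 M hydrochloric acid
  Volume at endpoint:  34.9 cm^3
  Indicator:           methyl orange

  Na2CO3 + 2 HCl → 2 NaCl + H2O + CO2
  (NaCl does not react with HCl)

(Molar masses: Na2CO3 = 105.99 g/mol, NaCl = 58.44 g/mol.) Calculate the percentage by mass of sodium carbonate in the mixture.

68.1 %

n(HCl) = 0.0349 × 0.368 = 0.0128 mol
Let x = n(Na2CO3), y = n(NaCl).
Titrant: 2x = 0.0128;  mass: 105.99x + 58.44y = 1.00
Solving, x = 6.42 × 10^-3 mol, y = 5.47 × 10^-3 mol
mass of Na2CO3 = 6.42 × 10^-3 × 105.99 = 0.681 g
% Na2CO3 = 0.681 / 1.00 × 100 = 68.1 %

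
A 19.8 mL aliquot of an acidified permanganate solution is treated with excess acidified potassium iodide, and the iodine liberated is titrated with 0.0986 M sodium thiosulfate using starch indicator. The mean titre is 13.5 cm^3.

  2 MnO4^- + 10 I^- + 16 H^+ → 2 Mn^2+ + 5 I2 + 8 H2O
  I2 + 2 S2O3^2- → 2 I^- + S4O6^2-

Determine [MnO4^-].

0.0134 M

n(S2O3^2-) = 0.0135 × 0.0986 = 1.33 × 10^-3 mol
n(I2) = n(S2O3^2-)/2 = 6.66 × 10^-4 mol
From the 2:5 ratio, n(MnO4^-) in the aliquot = 2/5 × 6.66 × 10^-4 = 2.66 × 10^-4 mol
[MnO4^-] = 2.66 × 10^-4 / 0.0198 = 0.0134 mol/L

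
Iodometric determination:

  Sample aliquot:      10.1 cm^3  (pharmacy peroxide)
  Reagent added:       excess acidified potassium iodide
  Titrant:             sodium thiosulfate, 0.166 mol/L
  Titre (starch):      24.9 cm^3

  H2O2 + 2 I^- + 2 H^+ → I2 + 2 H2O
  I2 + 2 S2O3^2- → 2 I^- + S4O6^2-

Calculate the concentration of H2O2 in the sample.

0.205 mol/L

n(S2O3^2-) = 0.0249 × 0.166 = 4.13 × 10^-3 mol
n(I2) = n(S2O3^2-)/2 = 2.07 × 10^-3 mol
n(H2O2) in the aliquot = 2.07 × 10^-3 mol (1:1 ratio)
[H2O2] = 2.07 × 10^-3 / 0.0101 = 0.205 mol/L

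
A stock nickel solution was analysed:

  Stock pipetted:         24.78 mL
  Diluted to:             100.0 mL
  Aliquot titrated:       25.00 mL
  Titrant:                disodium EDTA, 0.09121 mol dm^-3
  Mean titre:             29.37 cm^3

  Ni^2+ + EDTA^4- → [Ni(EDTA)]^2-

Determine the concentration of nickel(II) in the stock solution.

0.4324 mol/L

n(EDTA) = 0.02937 × 0.09121 = 2.679 × 10^-3 mol
n(Ni2+) in the aliquot = 2.679 × 10^-3 mol (1:1 ratio)
[Ni2+]_dilute = 2.679 × 10^-3 / 0.02500 = 0.1072 mol/L
Dilution factor = 100.0 / 24.78 = 4.036
[Ni2+]_stock = 0.1072 × 4.036 = 0.4324 mol/L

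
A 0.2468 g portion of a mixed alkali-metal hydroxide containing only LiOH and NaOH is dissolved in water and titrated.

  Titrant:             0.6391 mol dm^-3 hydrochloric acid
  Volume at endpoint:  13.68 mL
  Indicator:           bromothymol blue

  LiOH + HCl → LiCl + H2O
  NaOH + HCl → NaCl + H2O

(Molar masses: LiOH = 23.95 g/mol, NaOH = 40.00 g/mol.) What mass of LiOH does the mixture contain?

n(HCl) = 0.01368 × 0.6391 = 8.743 × 10^-3 mol
Let x = n(LiOH), y = n(NaOH).
Titrant: 1x + 1y = 8.743 × 10^-3;  mass: 23.95x + 40.00y = 0.2468
Solving, x = 6.412 × 10^-3 mol, y = 2.331 × 10^-3 mol
mass of LiOH = 6.412 × 10^-3 × 23.95 = 0.1536 g

0.1536 g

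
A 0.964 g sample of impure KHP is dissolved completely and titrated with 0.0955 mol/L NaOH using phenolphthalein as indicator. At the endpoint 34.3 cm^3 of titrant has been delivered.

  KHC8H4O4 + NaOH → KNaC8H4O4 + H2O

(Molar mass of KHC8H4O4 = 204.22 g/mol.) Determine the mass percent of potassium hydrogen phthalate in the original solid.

n(NaOH) = 0.0343 L × 0.0955 mol/L = 3.28 × 10^-3 mol
n(KHC8H4O4) = 3.28 × 10^-3 mol (1:1 ratio)
mass of KHC8H4O4 = 3.28 × 10^-3 × 204.22 g/mol = 0.669 g
% KHC8H4O4 = 0.669 / 0.964 × 100 = 69.4 %

69.4 %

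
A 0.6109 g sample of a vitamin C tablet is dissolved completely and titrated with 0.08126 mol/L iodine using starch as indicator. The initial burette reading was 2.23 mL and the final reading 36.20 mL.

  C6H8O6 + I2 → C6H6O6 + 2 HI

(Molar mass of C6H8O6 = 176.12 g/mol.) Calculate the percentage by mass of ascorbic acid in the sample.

79.58 %

n(I2) = 0.03397 L × 0.08126 mol/L = 2.760 × 10^-3 mol
n(C6H8O6) = 2.760 × 10^-3 mol (1:1 ratio)
mass of C6H8O6 = 2.760 × 10^-3 × 176.12 g/mol = 0.4862 g
% C6H8O6 = 0.4862 / 0.6109 × 100 = 79.58 %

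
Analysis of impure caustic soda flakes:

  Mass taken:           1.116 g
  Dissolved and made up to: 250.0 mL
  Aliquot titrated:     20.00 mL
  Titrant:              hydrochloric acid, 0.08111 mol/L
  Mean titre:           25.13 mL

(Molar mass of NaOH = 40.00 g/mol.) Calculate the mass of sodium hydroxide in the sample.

1.019 g

NaOH + HCl → NaCl + H2O
n(HCl) per titration = 0.02513 × 0.08111 = 2.038 × 10^-3 mol
n(NaOH) in each aliquot = 2.038 × 10^-3 mol (1:1 ratio)
n(NaOH) in the whole flask = 2.038 × 10^-3 × 250.0/20.00 = 0.02548 mol
mass of NaOH = 0.02548 × 40.00 = 1.019 g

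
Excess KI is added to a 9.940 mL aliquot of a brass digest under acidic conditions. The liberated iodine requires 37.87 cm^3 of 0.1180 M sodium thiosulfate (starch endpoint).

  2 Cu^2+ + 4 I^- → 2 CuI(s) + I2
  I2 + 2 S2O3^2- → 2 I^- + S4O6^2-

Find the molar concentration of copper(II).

0.4496 M

n(S2O3^2-) = 0.03787 × 0.1180 = 4.469 × 10^-3 mol
n(I2) = n(S2O3^2-)/2 = 2.234 × 10^-3 mol
From the 2:1 ratio, n(Cu2+) in the aliquot = 2/1 × 2.234 × 10^-3 = 4.469 × 10^-3 mol
[Cu2+] = 4.469 × 10^-3 / 0.009940 = 0.4496 mol/L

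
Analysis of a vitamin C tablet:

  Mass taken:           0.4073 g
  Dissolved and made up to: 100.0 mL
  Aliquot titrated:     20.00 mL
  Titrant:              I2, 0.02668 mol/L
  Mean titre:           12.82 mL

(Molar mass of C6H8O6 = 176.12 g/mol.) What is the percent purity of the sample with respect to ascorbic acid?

C6H8O6 + I2 → C6H6O6 + 2 HI
n(I2) per titration = 0.01282 × 0.02668 = 3.420 × 10^-4 mol
n(C6H8O6) in each aliquot = 3.420 × 10^-4 mol (1:1 ratio)
n(C6H8O6) in the whole flask = 3.420 × 10^-4 × 100.0/20.00 = 1.710 × 10^-3 mol
mass of C6H8O6 = 1.710 × 10^-3 × 176.12 = 0.3012 g
% C6H8O6 = 0.3012 / 0.4073 × 100 = 73.95 %

73.95 %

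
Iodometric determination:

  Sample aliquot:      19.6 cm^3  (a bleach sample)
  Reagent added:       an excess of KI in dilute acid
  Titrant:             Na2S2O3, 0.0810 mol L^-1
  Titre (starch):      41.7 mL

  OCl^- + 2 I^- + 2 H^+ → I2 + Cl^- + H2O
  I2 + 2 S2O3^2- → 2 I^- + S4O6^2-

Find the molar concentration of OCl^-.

0.0862 mol/L

n(S2O3^2-) = 0.0417 × 0.0810 = 3.38 × 10^-3 mol
n(I2) = n(S2O3^2-)/2 = 1.69 × 10^-3 mol
n(OCl^-) in the aliquot = 1.69 × 10^-3 mol (1:1 ratio)
[OCl^-] = 1.69 × 10^-3 / 0.0196 = 0.0862 mol/L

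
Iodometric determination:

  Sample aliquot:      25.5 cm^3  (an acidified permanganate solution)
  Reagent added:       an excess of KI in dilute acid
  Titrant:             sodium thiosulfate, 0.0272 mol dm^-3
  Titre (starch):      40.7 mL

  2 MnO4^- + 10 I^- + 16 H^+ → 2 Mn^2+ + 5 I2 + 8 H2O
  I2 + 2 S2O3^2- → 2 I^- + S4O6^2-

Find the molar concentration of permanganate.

n(S2O3^2-) = 0.0407 × 0.0272 = 1.11 × 10^-3 mol
n(I2) = n(S2O3^2-)/2 = 5.54 × 10^-4 mol
From the 2:5 ratio, n(MnO4^-) in the aliquot = 2/5 × 5.54 × 10^-4 = 2.21 × 10^-4 mol
[MnO4^-] = 2.21 × 10^-4 / 0.0255 = 0.00868 mol/L

0.00868 mol/L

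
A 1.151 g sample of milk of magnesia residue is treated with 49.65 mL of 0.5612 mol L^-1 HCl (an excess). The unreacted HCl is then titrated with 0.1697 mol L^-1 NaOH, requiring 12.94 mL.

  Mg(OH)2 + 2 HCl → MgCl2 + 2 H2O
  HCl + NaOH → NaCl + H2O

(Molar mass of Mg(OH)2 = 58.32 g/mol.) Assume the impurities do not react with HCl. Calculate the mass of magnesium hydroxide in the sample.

0.7485 g

n(HCl) added = 0.04965 × 0.5612 = 0.02786 mol
n(NaOH) used in back-titration = 0.01294 × 0.1697 = 2.196 × 10^-3 mol
n(HCl) left over = 2.196 × 10^-3 mol (1:1 ratio)
n(HCl) consumed by analyte = 0.02786 − 2.196 × 10^-3 = 0.02567 mol
From the 1:2 ratio, n(Mg(OH)2) = 1/2 × 0.02567 = 0.01283 mol
mass of Mg(OH)2 = 0.01283 × 58.32 = 0.7485 g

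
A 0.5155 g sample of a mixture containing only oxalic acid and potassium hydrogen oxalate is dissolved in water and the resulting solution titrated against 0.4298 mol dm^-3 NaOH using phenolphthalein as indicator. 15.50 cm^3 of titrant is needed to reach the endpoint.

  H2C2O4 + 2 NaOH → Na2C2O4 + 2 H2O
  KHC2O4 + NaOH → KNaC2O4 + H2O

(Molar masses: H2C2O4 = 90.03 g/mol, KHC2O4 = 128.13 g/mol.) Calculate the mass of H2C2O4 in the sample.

n(NaOH) = 0.01550 × 0.4298 = 6.662 × 10^-3 mol
Let x = n(H2C2O4), y = n(KHC2O4).
Titrant: 2x + 1y = 6.662 × 10^-3;  mass: 90.03x + 128.13y = 0.5155
Solving, x = 2.034 × 10^-3 mol, y = 2.594 × 10^-3 mol
mass of H2C2O4 = 2.034 × 10^-3 × 90.03 = 0.1831 g

0.1831 g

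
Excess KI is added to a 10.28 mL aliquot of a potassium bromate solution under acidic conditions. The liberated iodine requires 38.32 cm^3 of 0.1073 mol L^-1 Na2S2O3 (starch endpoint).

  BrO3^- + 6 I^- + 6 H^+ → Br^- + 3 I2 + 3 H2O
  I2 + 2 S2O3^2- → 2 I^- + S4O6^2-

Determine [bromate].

n(S2O3^2-) = 0.03832 × 0.1073 = 4.112 × 10^-3 mol
n(I2) = n(S2O3^2-)/2 = 2.056 × 10^-3 mol
From the 1:3 ratio, n(BrO3^-) in the aliquot = 1/3 × 2.056 × 10^-3 = 6.853 × 10^-4 mol
[BrO3^-] = 6.853 × 10^-4 / 0.01028 = 0.06666 mol/L

0.06666 mol/L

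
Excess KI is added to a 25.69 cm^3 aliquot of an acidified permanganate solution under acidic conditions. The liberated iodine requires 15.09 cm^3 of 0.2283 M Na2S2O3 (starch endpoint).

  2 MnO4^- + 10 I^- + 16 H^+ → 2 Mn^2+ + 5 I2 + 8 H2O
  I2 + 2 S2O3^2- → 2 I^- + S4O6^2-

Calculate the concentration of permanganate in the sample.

0.02682 M

n(S2O3^2-) = 0.01509 × 0.2283 = 3.445 × 10^-3 mol
n(I2) = n(S2O3^2-)/2 = 1.723 × 10^-3 mol
From the 2:5 ratio, n(MnO4^-) in the aliquot = 2/5 × 1.723 × 10^-3 = 6.890 × 10^-4 mol
[MnO4^-] = 6.890 × 10^-4 / 0.02569 = 0.02682 mol/L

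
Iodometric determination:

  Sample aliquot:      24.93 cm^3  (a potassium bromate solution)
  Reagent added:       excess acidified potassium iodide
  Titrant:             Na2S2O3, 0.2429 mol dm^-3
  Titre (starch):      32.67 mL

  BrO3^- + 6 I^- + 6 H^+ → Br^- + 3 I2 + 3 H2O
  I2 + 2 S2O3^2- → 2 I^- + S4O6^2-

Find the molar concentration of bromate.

n(S2O3^2-) = 0.03267 × 0.2429 = 7.936 × 10^-3 mol
n(I2) = n(S2O3^2-)/2 = 3.968 × 10^-3 mol
From the 1:3 ratio, n(BrO3^-) in the aliquot = 1/3 × 3.968 × 10^-3 = 1.323 × 10^-3 mol
[BrO3^-] = 1.323 × 10^-3 / 0.02493 = 0.05305 mol/L

0.05305 mol/L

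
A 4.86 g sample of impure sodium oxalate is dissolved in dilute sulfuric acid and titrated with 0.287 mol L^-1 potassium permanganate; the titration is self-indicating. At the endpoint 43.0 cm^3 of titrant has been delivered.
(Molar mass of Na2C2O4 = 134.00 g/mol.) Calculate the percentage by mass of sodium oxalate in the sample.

85.1 %

2 MnO4^- + 5 C2O4^2- + 16 H^+ → 2 Mn^2+ + 10 CO2 + 8 H2O
n(KMnO4) = 0.0430 L × 0.287 mol/L = 0.0123 mol
From the 5:2 ratio, n(Na2C2O4) = 5/2 × 0.0123 = 0.0309 mol
mass of Na2C2O4 = 0.0309 × 134.00 g/mol = 4.13 g
% Na2C2O4 = 4.13 / 4.86 × 100 = 85.1 %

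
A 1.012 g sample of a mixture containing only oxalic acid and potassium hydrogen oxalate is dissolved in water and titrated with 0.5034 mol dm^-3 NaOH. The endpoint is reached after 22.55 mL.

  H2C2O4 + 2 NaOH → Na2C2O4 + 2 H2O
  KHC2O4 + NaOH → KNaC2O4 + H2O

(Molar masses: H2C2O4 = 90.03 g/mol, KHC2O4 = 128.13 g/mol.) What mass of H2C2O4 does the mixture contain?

n(NaOH) = 0.02255 × 0.5034 = 0.01135 mol
Let x = n(H2C2O4), y = n(KHC2O4).
Titrant: 2x + 1y = 0.01135;  mass: 90.03x + 128.13y = 1.012
Solving, x = 2.662 × 10^-3 mol, y = 6.028 × 10^-3 mol
mass of H2C2O4 = 2.662 × 10^-3 × 90.03 = 0.2397 g

0.2397 g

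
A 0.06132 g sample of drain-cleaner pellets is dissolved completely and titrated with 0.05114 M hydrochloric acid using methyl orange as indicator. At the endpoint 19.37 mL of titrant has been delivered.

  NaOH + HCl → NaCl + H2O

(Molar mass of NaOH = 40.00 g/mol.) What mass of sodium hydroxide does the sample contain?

0.03962 g

n(HCl) = 0.01937 L × 0.05114 mol/L = 9.906 × 10^-4 mol
n(NaOH) = 9.906 × 10^-4 mol (1:1 ratio)
mass of NaOH = 9.906 × 10^-4 × 40.00 g/mol = 0.03962 g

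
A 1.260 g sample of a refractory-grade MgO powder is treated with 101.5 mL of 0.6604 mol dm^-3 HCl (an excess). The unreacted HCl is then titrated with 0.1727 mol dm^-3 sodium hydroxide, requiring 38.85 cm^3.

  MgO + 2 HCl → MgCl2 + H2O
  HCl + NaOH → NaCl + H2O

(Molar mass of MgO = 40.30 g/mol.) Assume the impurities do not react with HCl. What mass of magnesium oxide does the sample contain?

1.215 g

n(HCl) added = 0.1015 × 0.6604 = 0.06703 mol
n(NaOH) used in back-titration = 0.03885 × 0.1727 = 6.709 × 10^-3 mol
n(HCl) left over = 6.709 × 10^-3 mol (1:1 ratio)
n(HCl) consumed by analyte = 0.06703 − 6.709 × 10^-3 = 0.06032 mol
From the 1:2 ratio, n(MgO) = 1/2 × 0.06032 = 0.03016 mol
mass of MgO = 0.03016 × 40.30 = 1.215 g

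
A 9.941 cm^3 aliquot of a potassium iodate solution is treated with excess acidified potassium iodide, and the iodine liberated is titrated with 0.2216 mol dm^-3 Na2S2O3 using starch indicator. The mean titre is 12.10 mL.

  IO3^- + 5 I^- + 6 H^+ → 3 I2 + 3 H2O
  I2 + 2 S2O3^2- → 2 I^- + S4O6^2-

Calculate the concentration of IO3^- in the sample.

0.04495 mol/L

n(S2O3^2-) = 0.01210 × 0.2216 = 2.681 × 10^-3 mol
n(I2) = n(S2O3^2-)/2 = 1.341 × 10^-3 mol
From the 1:3 ratio, n(IO3^-) in the aliquot = 1/3 × 1.341 × 10^-3 = 4.469 × 10^-4 mol
[IO3^-] = 4.469 × 10^-4 / 0.009941 = 0.04495 mol/L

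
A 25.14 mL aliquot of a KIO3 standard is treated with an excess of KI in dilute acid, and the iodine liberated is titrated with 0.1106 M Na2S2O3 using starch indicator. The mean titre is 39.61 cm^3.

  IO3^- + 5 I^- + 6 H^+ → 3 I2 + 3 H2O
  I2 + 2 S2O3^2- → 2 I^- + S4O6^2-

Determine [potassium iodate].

0.02904 M

n(S2O3^2-) = 0.03961 × 0.1106 = 4.381 × 10^-3 mol
n(I2) = n(S2O3^2-)/2 = 2.190 × 10^-3 mol
From the 1:3 ratio, n(IO3^-) in the aliquot = 1/3 × 2.190 × 10^-3 = 7.301 × 10^-4 mol
[IO3^-] = 7.301 × 10^-4 / 0.02514 = 0.02904 mol/L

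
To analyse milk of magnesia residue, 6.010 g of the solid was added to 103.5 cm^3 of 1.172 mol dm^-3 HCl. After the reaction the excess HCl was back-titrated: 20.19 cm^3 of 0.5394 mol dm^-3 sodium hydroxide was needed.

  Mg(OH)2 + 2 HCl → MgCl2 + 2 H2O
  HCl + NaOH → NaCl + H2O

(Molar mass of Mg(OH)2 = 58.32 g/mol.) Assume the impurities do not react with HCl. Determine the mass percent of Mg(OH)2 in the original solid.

n(HCl) added = 0.1035 × 1.172 = 0.1213 mol
n(NaOH) used in back-titration = 0.02019 × 0.5394 = 0.01089 mol
n(HCl) left over = 0.01089 mol (1:1 ratio)
n(HCl) consumed by analyte = 0.1213 − 0.01089 = 0.1104 mol
From the 1:2 ratio, n(Mg(OH)2) = 1/2 × 0.1104 = 0.05521 mol
mass of Mg(OH)2 = 0.05521 × 58.32 = 3.220 g
% Mg(OH)2 = 3.220 / 6.010 × 100 = 53.57 %

53.57 %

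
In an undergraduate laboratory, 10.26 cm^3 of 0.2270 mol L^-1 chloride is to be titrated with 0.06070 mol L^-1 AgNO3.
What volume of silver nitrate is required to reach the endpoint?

Ag^+ + Cl^- → AgCl(s)
n(Cl-) = 0.01026 L × 0.2270 mol/L = 2.329 × 10^-3 mol
n(AgNO3) = 2.329 × 10^-3 mol (1:1 stoichiometry)
V(AgNO3) = 2.329 × 10^-3 mol / 0.06070 mol/L = 0.03837 L = 38.37 mL

38.37 mL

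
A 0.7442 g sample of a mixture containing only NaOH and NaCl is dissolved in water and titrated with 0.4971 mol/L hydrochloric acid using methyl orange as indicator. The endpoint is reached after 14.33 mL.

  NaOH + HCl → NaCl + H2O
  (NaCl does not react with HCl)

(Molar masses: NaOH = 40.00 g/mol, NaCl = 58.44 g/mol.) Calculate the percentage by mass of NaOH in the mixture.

38.29 %

n(HCl) = 0.01433 × 0.4971 = 7.123 × 10^-3 mol
Let x = n(NaOH), y = n(NaCl).
Titrant: 1x = 7.123 × 10^-3;  mass: 40.00x + 58.44y = 0.7442
Solving, x = 7.123 × 10^-3 mol, y = 7.859 × 10^-3 mol
mass of NaOH = 7.123 × 10^-3 × 40.00 = 0.2849 g
% NaOH = 0.2849 / 0.7442 × 100 = 38.29 %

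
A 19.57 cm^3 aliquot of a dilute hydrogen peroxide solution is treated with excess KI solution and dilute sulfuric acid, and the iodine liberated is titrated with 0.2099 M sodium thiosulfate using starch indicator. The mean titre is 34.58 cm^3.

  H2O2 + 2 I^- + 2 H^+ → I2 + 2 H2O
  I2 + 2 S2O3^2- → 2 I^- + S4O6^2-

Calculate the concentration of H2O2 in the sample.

0.1854 M

n(S2O3^2-) = 0.03458 × 0.2099 = 7.258 × 10^-3 mol
n(I2) = n(S2O3^2-)/2 = 3.629 × 10^-3 mol
n(H2O2) in the aliquot = 3.629 × 10^-3 mol (1:1 ratio)
[H2O2] = 3.629 × 10^-3 / 0.01957 = 0.1854 mol/L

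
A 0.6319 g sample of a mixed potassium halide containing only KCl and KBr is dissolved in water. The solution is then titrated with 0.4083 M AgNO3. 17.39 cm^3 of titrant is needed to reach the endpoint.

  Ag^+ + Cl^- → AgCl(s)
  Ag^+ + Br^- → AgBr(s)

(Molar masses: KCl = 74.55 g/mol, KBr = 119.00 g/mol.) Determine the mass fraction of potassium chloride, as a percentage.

56.54 %

n(AgNO3) = 0.01739 × 0.4083 = 7.100 × 10^-3 mol
Let x = n(KCl), y = n(KBr).
Titrant: 1x + 1y = 7.100 × 10^-3;  mass: 74.55x + 119.00y = 0.6319
Solving, x = 4.793 × 10^-3 mol, y = 2.308 × 10^-3 mol
mass of KCl = 4.793 × 10^-3 × 74.55 = 0.3573 g
% KCl = 0.3573 / 0.6319 × 100 = 56.54 %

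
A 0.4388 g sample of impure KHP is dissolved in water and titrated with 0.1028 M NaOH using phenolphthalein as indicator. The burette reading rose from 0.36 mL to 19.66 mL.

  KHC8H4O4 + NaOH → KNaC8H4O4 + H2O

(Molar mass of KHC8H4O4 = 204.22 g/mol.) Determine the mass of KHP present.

n(NaOH) = 0.01930 L × 0.1028 mol/L = 1.984 × 10^-3 mol
n(KHC8H4O4) = 1.984 × 10^-3 mol (1:1 ratio)
mass of KHC8H4O4 = 1.984 × 10^-3 × 204.22 g/mol = 0.4052 g

0.4052 g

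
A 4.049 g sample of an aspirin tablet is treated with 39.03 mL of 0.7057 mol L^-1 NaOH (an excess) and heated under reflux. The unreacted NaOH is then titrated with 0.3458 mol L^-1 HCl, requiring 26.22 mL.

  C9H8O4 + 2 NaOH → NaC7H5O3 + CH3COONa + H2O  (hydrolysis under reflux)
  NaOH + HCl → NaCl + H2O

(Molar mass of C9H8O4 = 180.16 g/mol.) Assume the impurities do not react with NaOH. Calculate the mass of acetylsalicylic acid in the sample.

1.664 g

n(NaOH) added = 0.03903 × 0.7057 = 0.02754 mol
n(HCl) used in back-titration = 0.02622 × 0.3458 = 9.067 × 10^-3 mol
n(NaOH) left over = 9.067 × 10^-3 mol (1:1 ratio)
n(NaOH) consumed by analyte = 0.02754 − 9.067 × 10^-3 = 0.01848 mol
From the 1:2 ratio, n(C9H8O4) = 1/2 × 0.01848 = 9.238 × 10^-3 mol
mass of C9H8O4 = 9.238 × 10^-3 × 180.16 = 1.664 g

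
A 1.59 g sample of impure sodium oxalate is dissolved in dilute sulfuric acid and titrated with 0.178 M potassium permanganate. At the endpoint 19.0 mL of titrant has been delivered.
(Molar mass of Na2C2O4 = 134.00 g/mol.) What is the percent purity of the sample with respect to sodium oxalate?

71.3 %

2 MnO4^- + 5 C2O4^2- + 16 H^+ → 2 Mn^2+ + 10 CO2 + 8 H2O
n(KMnO4) = 0.0190 L × 0.178 mol/L = 3.38 × 10^-3 mol
From the 5:2 ratio, n(Na2C2O4) = 5/2 × 3.38 × 10^-3 = 8.45 × 10^-3 mol
mass of Na2C2O4 = 8.45 × 10^-3 × 134.00 g/mol = 1.13 g
% Na2C2O4 = 1.13 / 1.59 × 100 = 71.3 %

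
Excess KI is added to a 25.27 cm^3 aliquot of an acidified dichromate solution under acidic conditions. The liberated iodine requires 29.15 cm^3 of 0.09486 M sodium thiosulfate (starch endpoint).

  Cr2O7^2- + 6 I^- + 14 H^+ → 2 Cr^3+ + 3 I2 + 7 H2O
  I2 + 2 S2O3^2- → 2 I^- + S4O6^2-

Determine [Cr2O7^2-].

n(S2O3^2-) = 0.02915 × 0.09486 = 2.765 × 10^-3 mol
n(I2) = n(S2O3^2-)/2 = 1.383 × 10^-3 mol
From the 1:3 ratio, n(Cr2O7^2-) in the aliquot = 1/3 × 1.383 × 10^-3 = 4.609 × 10^-4 mol
[Cr2O7^2-] = 4.609 × 10^-4 / 0.02527 = 0.01824 mol/L

0.01824 M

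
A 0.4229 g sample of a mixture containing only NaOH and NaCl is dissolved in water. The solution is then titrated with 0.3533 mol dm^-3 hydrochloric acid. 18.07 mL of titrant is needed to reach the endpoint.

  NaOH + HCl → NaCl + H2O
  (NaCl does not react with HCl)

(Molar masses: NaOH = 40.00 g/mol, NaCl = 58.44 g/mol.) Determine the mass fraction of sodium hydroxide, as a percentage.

n(HCl) = 0.01807 × 0.3533 = 6.384 × 10^-3 mol
Let x = n(NaOH), y = n(NaCl).
Titrant: 1x = 6.384 × 10^-3;  mass: 40.00x + 58.44y = 0.4229
Solving, x = 6.384 × 10^-3 mol, y = 2.867 × 10^-3 mol
mass of NaOH = 6.384 × 10^-3 × 40.00 = 0.2554 g
% NaOH = 0.2554 / 0.4229 × 100 = 60.38 %

60.38 %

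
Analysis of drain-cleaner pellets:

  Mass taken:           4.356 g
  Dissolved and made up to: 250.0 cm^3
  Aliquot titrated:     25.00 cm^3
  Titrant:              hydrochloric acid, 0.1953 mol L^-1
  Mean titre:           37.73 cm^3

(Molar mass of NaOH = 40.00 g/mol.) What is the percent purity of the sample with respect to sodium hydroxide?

67.66 %

NaOH + HCl → NaCl + H2O
n(HCl) per titration = 0.03773 × 0.1953 = 7.369 × 10^-3 mol
n(NaOH) in each aliquot = 7.369 × 10^-3 mol (1:1 ratio)
n(NaOH) in the whole flask = 7.369 × 10^-3 × 250.0/25.00 = 0.07369 mol
mass of NaOH = 0.07369 × 40.00 = 2.947 g
% NaOH = 2.947 / 4.356 × 100 = 67.66 %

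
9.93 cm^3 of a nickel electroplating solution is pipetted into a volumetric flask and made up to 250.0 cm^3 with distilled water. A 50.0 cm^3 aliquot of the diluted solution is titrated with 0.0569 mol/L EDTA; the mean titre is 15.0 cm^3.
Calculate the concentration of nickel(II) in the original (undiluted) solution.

0.430 mol/L

Ni^2+ + EDTA^4- → [Ni(EDTA)]^2-
n(EDTA) = 0.0150 × 0.0569 = 8.54 × 10^-4 mol
n(Ni2+) in the aliquot = 8.54 × 10^-4 mol (1:1 ratio)
[Ni2+]_dilute = 8.54 × 10^-4 / 0.0500 = 0.0171 mol/L
Dilution factor = 250.0 / 9.93 = 25.18
[Ni2+]_stock = 0.0171 × 25.18 = 0.430 mol/L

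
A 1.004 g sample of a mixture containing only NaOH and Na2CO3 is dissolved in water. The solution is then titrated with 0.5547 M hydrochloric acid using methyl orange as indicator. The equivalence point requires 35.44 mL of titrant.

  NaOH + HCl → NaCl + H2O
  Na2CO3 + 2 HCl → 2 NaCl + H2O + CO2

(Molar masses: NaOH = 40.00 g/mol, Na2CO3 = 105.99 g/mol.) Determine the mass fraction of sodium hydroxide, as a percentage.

n(HCl) = 0.03544 × 0.5547 = 0.01966 mol
Let x = n(NaOH), y = n(Na2CO3).
Titrant: 1x + 2y = 0.01966;  mass: 40.00x + 105.99y = 1.004
Solving, x = 2.909 × 10^-3 mol, y = 8.375 × 10^-3 mol
mass of NaOH = 2.909 × 10^-3 × 40.00 = 0.1164 g
% NaOH = 0.1164 / 1.004 × 100 = 11.59 %

11.59 %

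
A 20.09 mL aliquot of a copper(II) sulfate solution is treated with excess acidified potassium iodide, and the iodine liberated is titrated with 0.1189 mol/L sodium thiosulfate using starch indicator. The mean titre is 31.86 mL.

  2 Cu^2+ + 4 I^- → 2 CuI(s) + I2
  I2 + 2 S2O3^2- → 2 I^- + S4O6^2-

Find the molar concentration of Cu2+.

n(S2O3^2-) = 0.03186 × 0.1189 = 3.788 × 10^-3 mol
n(I2) = n(S2O3^2-)/2 = 1.894 × 10^-3 mol
From the 2:1 ratio, n(Cu2+) in the aliquot = 2/1 × 1.894 × 10^-3 = 3.788 × 10^-3 mol
[Cu2+] = 3.788 × 10^-3 / 0.02009 = 0.1886 mol/L

0.1886 mol/L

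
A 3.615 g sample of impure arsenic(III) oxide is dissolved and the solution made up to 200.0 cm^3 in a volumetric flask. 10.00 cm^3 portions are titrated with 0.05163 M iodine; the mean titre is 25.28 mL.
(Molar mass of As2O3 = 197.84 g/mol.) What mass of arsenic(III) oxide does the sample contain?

As2O3 + 2 I2 + 2 H2O → As2O5 + 4 HI
n(I2) per titration = 0.02528 × 0.05163 = 1.305 × 10^-3 mol
From the 1:2 ratio, n(As2O3) in each aliquot = 1/2 × 1.305 × 10^-3 = 6.526 × 10^-4 mol
n(As2O3) in the whole flask = 6.526 × 10^-4 × 200.0/10.00 = 0.01305 mol
mass of As2O3 = 0.01305 × 197.84 = 2.582 g

2.582 g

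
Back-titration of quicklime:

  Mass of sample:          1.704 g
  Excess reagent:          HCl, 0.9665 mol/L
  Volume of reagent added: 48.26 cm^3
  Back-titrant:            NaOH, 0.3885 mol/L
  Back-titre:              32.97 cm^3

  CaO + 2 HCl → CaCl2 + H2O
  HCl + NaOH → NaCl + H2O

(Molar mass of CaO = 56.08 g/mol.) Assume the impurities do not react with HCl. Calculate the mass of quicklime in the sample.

n(HCl) added = 0.04826 × 0.9665 = 0.04664 mol
n(NaOH) used in back-titration = 0.03297 × 0.3885 = 0.01281 mol
n(HCl) left over = 0.01281 mol (1:1 ratio)
n(HCl) consumed by analyte = 0.04664 − 0.01281 = 0.03383 mol
From the 1:2 ratio, n(CaO) = 1/2 × 0.03383 = 0.01692 mol
mass of CaO = 0.01692 × 56.08 = 0.9487 g

0.9487 g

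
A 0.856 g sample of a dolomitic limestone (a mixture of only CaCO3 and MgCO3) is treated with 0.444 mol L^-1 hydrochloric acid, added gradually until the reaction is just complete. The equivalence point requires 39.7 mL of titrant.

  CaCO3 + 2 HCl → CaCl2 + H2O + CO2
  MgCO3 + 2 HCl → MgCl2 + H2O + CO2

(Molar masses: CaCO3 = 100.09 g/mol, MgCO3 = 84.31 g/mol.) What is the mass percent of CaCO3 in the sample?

n(HCl) = 0.0397 × 0.444 = 0.0176 mol
Let x = n(CaCO3), y = n(MgCO3).
Titrant: 2x + 2y = 0.0176;  mass: 100.09x + 84.31y = 0.856
Solving, x = 7.16 × 10^-3 mol, y = 1.66 × 10^-3 mol
mass of CaCO3 = 7.16 × 10^-3 × 100.09 = 0.716 g
% CaCO3 = 0.716 / 0.856 × 100 = 83.7 %

83.7 %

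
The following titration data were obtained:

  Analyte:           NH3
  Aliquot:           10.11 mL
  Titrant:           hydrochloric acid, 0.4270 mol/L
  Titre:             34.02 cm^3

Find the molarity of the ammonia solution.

NH3 + HCl → NH4Cl
n(HCl) = 0.03402 L × 0.4270 mol/L = 0.01453 mol
n(NH3) = 0.01453 mol (1:1 mole ratio)
[NH3] = 0.01453 mol / 0.01011 L = 1.437 mol/L

1.437 mol/L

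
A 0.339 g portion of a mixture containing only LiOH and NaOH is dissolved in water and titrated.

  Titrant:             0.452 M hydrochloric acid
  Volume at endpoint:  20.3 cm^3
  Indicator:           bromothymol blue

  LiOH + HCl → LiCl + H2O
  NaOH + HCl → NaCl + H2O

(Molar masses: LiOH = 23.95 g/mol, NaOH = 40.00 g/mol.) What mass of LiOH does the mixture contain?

n(HCl) = 0.0203 × 0.452 = 9.18 × 10^-3 mol
Let x = n(LiOH), y = n(NaOH).
Titrant: 1x + 1y = 9.18 × 10^-3;  mass: 23.95x + 40.00y = 0.339
Solving, x = 1.75 × 10^-3 mol, y = 7.43 × 10^-3 mol
mass of LiOH = 1.75 × 10^-3 × 23.95 = 0.0418 g

0.0418 g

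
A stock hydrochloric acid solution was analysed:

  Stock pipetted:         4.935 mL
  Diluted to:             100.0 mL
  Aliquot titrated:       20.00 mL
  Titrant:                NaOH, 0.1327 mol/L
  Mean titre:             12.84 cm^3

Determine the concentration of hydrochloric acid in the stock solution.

HCl + NaOH → NaCl + H2O
n(NaOH) = 0.01284 × 0.1327 = 1.704 × 10^-3 mol
n(HCl) in the aliquot = 1.704 × 10^-3 mol (1:1 ratio)
[HCl]_dilute = 1.704 × 10^-3 / 0.02000 = 0.08519 mol/L
Dilution factor = 100.0 / 4.935 = 20.26
[HCl]_stock = 0.08519 × 20.26 = 1.726 mol/L

1.726 mol/L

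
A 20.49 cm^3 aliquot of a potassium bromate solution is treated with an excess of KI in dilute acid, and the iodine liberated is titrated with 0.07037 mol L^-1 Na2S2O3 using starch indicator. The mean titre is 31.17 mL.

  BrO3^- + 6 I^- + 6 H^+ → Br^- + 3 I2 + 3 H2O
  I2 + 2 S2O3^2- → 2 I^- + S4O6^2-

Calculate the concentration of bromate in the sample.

0.01784 mol/L

n(S2O3^2-) = 0.03117 × 0.07037 = 2.193 × 10^-3 mol
n(I2) = n(S2O3^2-)/2 = 1.097 × 10^-3 mol
From the 1:3 ratio, n(BrO3^-) in the aliquot = 1/3 × 1.097 × 10^-3 = 3.656 × 10^-4 mol
[BrO3^-] = 3.656 × 10^-4 / 0.02049 = 0.01784 mol/L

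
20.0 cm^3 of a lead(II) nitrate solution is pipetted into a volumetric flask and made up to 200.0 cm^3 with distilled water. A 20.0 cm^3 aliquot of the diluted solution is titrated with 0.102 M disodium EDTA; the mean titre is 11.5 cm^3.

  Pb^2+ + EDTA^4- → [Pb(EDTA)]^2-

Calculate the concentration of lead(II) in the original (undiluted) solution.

n(EDTA) = 0.0115 × 0.102 = 1.17 × 10^-3 mol
n(Pb2+) in the aliquot = 1.17 × 10^-3 mol (1:1 ratio)
[Pb2+]_dilute = 1.17 × 10^-3 / 0.0200 = 0.0586 mol/L
Dilution factor = 200.0 / 20.0 = 10.00
[Pb2+]_stock = 0.0586 × 10.00 = 0.586 mol/L

0.586 M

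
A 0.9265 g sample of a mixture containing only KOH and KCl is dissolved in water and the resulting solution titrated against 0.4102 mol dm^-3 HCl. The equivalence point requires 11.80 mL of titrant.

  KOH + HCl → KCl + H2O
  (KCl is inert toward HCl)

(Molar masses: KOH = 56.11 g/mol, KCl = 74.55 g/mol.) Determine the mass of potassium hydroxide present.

0.2716 g

n(HCl) = 0.01180 × 0.4102 = 4.840 × 10^-3 mol
Let x = n(KOH), y = n(KCl).
Titrant: 1x = 4.840 × 10^-3;  mass: 56.11x + 74.55y = 0.9265
Solving, x = 4.840 × 10^-3 mol, y = 8.785 × 10^-3 mol
mass of KOH = 4.840 × 10^-3 × 56.11 = 0.2716 g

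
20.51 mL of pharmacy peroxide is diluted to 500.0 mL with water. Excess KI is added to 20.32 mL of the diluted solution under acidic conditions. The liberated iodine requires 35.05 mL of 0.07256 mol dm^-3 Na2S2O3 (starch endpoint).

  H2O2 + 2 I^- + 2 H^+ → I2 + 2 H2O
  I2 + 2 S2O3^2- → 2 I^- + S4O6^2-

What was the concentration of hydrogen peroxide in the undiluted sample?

n(S2O3^2-) = 0.03505 × 0.07256 = 2.543 × 10^-3 mol
n(I2) = n(S2O3^2-)/2 = 1.272 × 10^-3 mol
n(H2O2) in the aliquot = 1.272 × 10^-3 mol (1:1 ratio)
[H2O2]_dilute = 1.272 × 10^-3 / 0.02032 = 0.06258 mol/L
[H2O2]_original = 0.06258 × 500.0/20.51 = 1.526 mol/L

1.526 mol/L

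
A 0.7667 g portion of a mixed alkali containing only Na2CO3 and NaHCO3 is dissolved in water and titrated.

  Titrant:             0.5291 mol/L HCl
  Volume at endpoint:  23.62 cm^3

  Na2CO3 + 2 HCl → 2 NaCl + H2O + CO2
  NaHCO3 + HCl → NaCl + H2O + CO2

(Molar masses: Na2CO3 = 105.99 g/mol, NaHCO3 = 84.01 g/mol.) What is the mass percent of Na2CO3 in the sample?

n(HCl) = 0.02362 × 0.5291 = 0.01250 mol
Let x = n(Na2CO3), y = n(NaHCO3).
Titrant: 2x + 1y = 0.01250;  mass: 105.99x + 84.01y = 0.7667
Solving, x = 4.566 × 10^-3 mol, y = 3.366 × 10^-3 mol
mass of Na2CO3 = 4.566 × 10^-3 × 105.99 = 0.4839 g
% Na2CO3 = 0.4839 / 0.7667 × 100 = 63.12 %

63.12 %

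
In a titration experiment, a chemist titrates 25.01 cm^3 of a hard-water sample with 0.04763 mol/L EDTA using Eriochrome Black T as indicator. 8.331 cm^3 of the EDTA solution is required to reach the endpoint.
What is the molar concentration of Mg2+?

Mg^2+ + EDTA^4- → [Mg(EDTA)]^2-
n(EDTA) = 0.008331 L × 0.04763 mol/L = 3.968 × 10^-4 mol
n(Mg2+) = 3.968 × 10^-4 mol (1:1 mole ratio)
[Mg2+] = 3.968 × 10^-4 mol / 0.02501 L = 0.01587 mol/L

0.01587 mol/L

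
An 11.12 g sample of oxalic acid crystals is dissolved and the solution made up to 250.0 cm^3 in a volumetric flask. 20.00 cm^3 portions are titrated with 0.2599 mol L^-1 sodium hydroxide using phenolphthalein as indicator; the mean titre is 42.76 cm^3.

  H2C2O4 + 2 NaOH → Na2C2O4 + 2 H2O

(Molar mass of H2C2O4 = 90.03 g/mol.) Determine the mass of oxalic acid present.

6.253 g

n(NaOH) per titration = 0.04276 × 0.2599 = 0.01111 mol
From the 1:2 ratio, n(H2C2O4) in each aliquot = 1/2 × 0.01111 = 5.557 × 10^-3 mol
n(H2C2O4) in the whole flask = 5.557 × 10^-3 × 250.0/20.00 = 0.06946 mol
mass of H2C2O4 = 0.06946 × 90.03 = 6.253 g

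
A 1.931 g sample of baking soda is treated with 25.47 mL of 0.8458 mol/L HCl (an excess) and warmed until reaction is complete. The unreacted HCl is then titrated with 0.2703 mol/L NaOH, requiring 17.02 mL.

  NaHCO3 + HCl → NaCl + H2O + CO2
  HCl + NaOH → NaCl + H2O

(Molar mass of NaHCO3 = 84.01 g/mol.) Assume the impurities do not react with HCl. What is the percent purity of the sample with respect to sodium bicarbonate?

73.71 %

n(HCl) added = 0.02547 × 0.8458 = 0.02154 mol
n(NaOH) used in back-titration = 0.01702 × 0.2703 = 4.601 × 10^-3 mol
n(HCl) left over = 4.601 × 10^-3 mol (1:1 ratio)
n(HCl) consumed by analyte = 0.02154 − 4.601 × 10^-3 = 0.01694 mol
n(NaHCO3) = 0.01694 mol (1:1 ratio)
mass of NaHCO3 = 0.01694 × 84.01 = 1.423 g
% NaHCO3 = 1.423 / 1.931 × 100 = 73.71 %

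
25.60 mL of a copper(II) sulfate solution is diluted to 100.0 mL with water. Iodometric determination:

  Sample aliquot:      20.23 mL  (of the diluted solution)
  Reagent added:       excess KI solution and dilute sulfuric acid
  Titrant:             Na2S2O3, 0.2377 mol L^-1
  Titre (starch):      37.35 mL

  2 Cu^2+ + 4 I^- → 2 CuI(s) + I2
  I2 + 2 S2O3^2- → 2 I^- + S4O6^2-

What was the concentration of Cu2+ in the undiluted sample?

n(S2O3^2-) = 0.03735 × 0.2377 = 8.878 × 10^-3 mol
n(I2) = n(S2O3^2-)/2 = 4.439 × 10^-3 mol
From the 2:1 ratio, n(Cu2+) in the aliquot = 2/1 × 4.439 × 10^-3 = 8.878 × 10^-3 mol
[Cu2+]_dilute = 8.878 × 10^-3 / 0.02023 = 0.4389 mol/L
[Cu2+]_original = 0.4389 × 100.0/25.60 = 1.714 mol/L

1.714 mol/L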